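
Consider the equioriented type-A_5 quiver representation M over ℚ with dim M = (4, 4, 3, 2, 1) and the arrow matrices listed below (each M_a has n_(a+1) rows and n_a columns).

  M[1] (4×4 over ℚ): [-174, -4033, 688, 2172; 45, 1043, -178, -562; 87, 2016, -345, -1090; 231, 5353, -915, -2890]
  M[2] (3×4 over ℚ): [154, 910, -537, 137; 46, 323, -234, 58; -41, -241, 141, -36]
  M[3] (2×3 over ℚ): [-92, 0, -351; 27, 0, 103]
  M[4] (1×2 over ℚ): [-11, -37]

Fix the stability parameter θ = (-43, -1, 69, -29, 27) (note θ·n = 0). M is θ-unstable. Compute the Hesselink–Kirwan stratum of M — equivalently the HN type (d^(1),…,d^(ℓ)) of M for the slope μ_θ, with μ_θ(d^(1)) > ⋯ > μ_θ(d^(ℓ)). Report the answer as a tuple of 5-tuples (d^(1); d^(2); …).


Via rank(M_{q-1}∘⋯∘M_p): M ≅ I[1,1], I[1,3], I[1,4], I[1,5], I[2,2].
μ_θ-semistable layers: μ^(1)=69; μ^(2)=27; μ^(3)=20; μ^(4)=-1; μ^(5)=-43

((0, 0, 1, 0, 0); (0, 0, 0, 0, 1); (0, 0, 2, 2, 0); (0, 4, 0, 0, 0); (4, 0, 0, 0, 0))


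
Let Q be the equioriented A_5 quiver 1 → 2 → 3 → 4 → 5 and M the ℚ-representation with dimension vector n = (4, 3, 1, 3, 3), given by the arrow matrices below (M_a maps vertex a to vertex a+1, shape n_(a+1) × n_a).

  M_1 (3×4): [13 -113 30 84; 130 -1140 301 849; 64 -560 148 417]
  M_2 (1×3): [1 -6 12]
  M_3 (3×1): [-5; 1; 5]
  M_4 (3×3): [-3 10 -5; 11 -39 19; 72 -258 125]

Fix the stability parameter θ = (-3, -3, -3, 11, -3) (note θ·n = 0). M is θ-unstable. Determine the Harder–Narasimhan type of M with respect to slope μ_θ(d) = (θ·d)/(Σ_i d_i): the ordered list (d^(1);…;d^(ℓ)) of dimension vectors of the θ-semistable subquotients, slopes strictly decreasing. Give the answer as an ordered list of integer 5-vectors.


Interval decomposition of M: I[1,1], I[1,2]^2, I[1,5], I[4,5]^2.
HN type (ℓ=2): μ^(1)=4; μ^(2)=-3

((0, 0, 0, 3, 3); (4, 3, 1, 0, 0))


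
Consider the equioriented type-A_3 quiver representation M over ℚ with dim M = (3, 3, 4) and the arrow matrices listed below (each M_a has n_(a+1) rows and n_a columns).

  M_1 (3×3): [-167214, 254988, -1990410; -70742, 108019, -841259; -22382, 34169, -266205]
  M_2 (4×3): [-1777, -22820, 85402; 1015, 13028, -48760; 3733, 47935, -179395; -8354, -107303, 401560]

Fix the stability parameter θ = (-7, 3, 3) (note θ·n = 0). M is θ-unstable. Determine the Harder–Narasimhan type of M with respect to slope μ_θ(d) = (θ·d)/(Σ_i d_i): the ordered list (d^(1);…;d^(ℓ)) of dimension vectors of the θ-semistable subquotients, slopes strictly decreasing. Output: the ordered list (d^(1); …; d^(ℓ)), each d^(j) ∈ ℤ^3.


Via rank(M_{q-1}∘⋯∘M_p): M ≅ I[1,1], I[1,3]^2, I[2,3], I[3,3].
μ_θ-semistable layers: μ^(1)=3; μ^(2)=-7

((0, 3, 4); (3, 0, 0))


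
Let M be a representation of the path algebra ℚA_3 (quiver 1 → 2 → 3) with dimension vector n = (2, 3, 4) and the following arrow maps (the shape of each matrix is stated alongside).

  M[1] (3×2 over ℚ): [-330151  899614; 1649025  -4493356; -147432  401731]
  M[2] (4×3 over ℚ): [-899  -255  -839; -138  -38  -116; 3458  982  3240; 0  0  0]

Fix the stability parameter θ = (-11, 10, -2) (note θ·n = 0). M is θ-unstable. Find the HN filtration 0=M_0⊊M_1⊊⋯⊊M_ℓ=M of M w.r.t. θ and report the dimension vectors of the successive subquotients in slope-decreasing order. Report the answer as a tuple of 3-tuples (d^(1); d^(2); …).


Via rank(M_{q-1}∘⋯∘M_p): M ≅ I[1,2], I[1,3], I[2,3], I[3,3]^2.
μ_θ-semistable layers: μ^(1)=10; μ^(2)=4; μ^(3)=-2; μ^(4)=-11

((0, 1, 0); (0, 2, 2); (0, 0, 2); (2, 0, 0))


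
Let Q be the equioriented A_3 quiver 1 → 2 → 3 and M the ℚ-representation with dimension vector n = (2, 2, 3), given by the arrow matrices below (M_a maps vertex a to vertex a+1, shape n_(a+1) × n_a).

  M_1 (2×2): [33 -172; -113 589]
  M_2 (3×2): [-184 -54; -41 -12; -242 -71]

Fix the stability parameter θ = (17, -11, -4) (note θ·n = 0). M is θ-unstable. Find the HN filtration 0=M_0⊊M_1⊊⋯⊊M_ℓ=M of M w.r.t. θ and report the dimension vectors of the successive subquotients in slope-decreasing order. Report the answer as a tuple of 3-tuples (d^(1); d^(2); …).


Via rank(M_{q-1}∘⋯∘M_p): M ≅ I[1,3]^2, I[3,3].
μ_θ-semistable layers: μ^(1)=2/3; μ^(2)=-4

((2, 2, 2); (0, 0, 1))


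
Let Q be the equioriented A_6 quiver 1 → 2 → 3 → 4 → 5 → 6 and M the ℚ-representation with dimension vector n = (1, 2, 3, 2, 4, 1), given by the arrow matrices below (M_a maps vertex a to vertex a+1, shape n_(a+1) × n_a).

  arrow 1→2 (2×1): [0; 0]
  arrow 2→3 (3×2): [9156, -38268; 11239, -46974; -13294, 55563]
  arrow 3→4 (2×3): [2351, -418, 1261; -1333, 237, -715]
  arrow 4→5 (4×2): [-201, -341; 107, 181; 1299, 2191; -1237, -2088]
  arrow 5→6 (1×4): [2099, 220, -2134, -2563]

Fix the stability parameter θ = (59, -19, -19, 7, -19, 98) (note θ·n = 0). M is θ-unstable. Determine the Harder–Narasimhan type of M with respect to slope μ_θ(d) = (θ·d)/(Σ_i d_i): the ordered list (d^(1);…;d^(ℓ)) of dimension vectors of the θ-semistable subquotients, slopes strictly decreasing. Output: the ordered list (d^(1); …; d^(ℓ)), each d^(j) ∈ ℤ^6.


Barcode: M ≅ I[1,1], I[2,5], I[2,6], I[3,3], I[5,5]^2. HN layers by μ_θ (4 steps, strictly decreasing):
  μ^(1)=98; μ^(2)=59; μ^(3)=-6; μ^(4)=-19

((0, 0, 0, 0, 0, 1); (1, 0, 0, 0, 0, 0); (0, 0, 0, 2, 2, 0); (0, 2, 3, 0, 2, 0))


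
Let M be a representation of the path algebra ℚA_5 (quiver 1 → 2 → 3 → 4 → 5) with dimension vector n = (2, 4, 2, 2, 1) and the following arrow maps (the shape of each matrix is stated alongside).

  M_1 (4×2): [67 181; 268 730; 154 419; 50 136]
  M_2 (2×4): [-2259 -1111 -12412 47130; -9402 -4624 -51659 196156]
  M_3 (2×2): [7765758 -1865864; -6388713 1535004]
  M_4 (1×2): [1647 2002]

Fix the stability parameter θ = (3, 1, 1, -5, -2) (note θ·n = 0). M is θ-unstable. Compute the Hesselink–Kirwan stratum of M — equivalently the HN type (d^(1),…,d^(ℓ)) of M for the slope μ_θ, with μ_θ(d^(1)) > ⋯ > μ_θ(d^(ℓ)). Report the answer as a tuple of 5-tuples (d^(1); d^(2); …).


Interval decomposition of M: I[1,3], I[1,4], I[2,2]^2, I[4,5].
HN type (ℓ=5): μ^(1)=5/3; μ^(2)=1; μ^(3)=0; μ^(4)=-2; μ^(5)=-5

((1, 1, 1, 0, 0); (0, 2, 0, 0, 0); (1, 1, 1, 1, 0); (0, 0, 0, 0, 1); (0, 0, 0, 1, 0))


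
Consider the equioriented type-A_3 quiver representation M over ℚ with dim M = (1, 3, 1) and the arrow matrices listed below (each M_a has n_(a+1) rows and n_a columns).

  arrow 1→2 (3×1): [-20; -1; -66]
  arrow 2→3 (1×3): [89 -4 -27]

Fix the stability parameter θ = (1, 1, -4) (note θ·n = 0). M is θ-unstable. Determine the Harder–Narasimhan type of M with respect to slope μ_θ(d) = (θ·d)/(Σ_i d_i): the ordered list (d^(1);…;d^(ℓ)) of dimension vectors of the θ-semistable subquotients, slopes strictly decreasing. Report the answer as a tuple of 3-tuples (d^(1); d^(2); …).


Interval decomposition of M: I[1,3], I[2,2]^2.
HN type (ℓ=2): μ^(1)=1; μ^(2)=-2/3

((0, 2, 0); (1, 1, 1))


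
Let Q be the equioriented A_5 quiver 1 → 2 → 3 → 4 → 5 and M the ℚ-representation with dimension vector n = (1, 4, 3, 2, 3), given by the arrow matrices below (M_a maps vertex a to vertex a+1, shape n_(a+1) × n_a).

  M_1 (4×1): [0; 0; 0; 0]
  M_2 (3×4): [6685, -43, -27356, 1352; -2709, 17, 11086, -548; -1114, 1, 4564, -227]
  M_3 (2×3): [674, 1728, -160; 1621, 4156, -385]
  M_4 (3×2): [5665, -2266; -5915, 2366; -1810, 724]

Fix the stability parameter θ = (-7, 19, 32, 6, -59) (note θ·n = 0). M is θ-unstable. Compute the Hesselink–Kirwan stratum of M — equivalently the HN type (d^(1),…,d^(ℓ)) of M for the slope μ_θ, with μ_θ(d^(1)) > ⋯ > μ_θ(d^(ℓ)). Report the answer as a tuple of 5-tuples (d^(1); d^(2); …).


Via rank(M_{q-1}∘⋯∘M_p): M ≅ I[1,1], I[2,2], I[2,3], I[2,4], I[2,5], I[5,5]^2.
μ_θ-semistable layers: μ^(1)=32; μ^(2)=19; μ^(3)=-1/2; μ^(4)=-7; μ^(5)=-59

((0, 0, 1, 0, 0); (0, 3, 1, 1, 0); (0, 1, 1, 1, 1); (1, 0, 0, 0, 0); (0, 0, 0, 0, 2))


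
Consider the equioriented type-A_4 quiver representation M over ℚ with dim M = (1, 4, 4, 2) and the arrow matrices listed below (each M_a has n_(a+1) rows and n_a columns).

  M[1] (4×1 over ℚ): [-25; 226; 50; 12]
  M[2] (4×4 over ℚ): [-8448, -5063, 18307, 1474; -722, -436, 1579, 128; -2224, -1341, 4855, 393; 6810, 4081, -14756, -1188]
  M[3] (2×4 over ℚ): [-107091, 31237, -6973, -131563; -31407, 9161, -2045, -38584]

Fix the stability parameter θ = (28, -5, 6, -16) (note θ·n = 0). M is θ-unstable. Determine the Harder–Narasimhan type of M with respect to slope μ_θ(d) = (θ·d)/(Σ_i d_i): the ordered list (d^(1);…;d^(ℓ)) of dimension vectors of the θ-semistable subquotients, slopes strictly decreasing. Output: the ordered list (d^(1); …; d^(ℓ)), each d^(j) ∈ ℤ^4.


Barcode: M ≅ I[1,2], I[2,3], I[2,4]^2, I[3,3]. HN layers by μ_θ (3 steps, strictly decreasing):
  μ^(1)=23/2; μ^(2)=6; μ^(3)=-5

((1, 1, 0, 0); (0, 0, 2, 0); (0, 3, 2, 2))


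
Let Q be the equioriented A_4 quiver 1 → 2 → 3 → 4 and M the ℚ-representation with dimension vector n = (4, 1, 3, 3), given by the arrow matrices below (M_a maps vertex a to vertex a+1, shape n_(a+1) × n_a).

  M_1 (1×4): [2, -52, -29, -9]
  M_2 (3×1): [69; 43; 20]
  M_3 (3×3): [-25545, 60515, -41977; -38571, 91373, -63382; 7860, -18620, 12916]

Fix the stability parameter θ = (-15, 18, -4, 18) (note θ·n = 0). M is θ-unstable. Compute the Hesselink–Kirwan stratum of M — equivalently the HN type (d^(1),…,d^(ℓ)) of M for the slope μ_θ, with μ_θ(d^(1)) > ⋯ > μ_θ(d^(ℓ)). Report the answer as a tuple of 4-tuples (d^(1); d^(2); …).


Via rank(M_{q-1}∘⋯∘M_p): M ≅ I[1,1]^3, I[1,3], I[3,4]^2, I[4,4].
μ_θ-semistable layers: μ^(1)=18; μ^(2)=7; μ^(3)=-4; μ^(4)=-15

((0, 0, 0, 3); (0, 1, 1, 0); (0, 0, 2, 0); (4, 0, 0, 0))


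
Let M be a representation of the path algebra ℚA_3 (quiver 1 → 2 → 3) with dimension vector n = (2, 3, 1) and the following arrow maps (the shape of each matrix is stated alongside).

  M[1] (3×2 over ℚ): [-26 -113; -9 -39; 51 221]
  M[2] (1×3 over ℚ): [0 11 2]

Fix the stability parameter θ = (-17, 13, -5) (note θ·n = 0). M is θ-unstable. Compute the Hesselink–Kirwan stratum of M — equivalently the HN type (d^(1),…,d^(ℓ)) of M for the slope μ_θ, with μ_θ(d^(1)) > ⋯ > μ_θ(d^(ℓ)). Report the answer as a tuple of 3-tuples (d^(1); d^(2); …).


Via rank(M_{q-1}∘⋯∘M_p): M ≅ I[1,2], I[1,3], I[2,2].
μ_θ-semistable layers: μ^(1)=13; μ^(2)=4; μ^(3)=-17

((0, 2, 0); (0, 1, 1); (2, 0, 0))


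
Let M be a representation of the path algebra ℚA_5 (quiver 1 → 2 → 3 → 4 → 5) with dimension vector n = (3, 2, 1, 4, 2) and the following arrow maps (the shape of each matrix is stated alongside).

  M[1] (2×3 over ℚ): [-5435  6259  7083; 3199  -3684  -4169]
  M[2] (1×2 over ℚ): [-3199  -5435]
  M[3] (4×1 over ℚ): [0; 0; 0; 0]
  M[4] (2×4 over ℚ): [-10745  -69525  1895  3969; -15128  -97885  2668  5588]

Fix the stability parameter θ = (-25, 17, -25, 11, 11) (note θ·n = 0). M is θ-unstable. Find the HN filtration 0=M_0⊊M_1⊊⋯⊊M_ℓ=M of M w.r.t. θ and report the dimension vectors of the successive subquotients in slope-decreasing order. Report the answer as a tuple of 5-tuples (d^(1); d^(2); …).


Interval decomposition of M: I[1,1], I[1,2], I[1,3], I[4,4]^2, I[4,5]^2.
HN type (ℓ=4): μ^(1)=17; μ^(2)=11; μ^(3)=-4; μ^(4)=-25

((0, 1, 0, 0, 0); (0, 0, 0, 4, 2); (0, 1, 1, 0, 0); (3, 0, 0, 0, 0))


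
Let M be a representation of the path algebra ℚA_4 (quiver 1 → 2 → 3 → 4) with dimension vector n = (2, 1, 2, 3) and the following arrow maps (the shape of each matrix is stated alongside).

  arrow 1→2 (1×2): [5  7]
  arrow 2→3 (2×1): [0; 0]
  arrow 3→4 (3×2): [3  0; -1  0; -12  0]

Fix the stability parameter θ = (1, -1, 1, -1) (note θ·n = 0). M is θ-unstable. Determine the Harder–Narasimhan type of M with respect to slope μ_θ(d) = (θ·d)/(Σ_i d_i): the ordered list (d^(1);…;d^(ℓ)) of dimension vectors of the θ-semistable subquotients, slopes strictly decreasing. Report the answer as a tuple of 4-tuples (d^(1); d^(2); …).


Via rank(M_{q-1}∘⋯∘M_p): M ≅ I[1,1], I[1,2], I[3,3], I[3,4], I[4,4]^2.
μ_θ-semistable layers: μ^(1)=1; μ^(2)=0; μ^(3)=-1

((1, 0, 1, 0); (1, 1, 1, 1); (0, 0, 0, 2))


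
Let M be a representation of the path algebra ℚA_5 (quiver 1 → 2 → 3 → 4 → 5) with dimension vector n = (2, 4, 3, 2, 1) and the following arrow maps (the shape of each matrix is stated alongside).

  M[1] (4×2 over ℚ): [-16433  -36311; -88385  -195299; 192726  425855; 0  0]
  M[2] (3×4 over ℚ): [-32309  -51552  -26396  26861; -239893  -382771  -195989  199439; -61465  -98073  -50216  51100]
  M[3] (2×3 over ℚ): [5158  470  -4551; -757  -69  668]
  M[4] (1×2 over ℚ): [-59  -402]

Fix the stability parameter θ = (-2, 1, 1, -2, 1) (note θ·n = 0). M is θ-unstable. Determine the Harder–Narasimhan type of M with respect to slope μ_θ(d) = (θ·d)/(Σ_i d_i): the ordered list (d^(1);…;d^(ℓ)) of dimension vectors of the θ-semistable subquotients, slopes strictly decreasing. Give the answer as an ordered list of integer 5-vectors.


Interval decomposition of M: I[1,4], I[1,5], I[2,2], I[2,3].
HN type (ℓ=3): μ^(1)=1; μ^(2)=0; μ^(3)=-2

((0, 2, 1, 0, 1); (0, 2, 2, 2, 0); (2, 0, 0, 0, 0))


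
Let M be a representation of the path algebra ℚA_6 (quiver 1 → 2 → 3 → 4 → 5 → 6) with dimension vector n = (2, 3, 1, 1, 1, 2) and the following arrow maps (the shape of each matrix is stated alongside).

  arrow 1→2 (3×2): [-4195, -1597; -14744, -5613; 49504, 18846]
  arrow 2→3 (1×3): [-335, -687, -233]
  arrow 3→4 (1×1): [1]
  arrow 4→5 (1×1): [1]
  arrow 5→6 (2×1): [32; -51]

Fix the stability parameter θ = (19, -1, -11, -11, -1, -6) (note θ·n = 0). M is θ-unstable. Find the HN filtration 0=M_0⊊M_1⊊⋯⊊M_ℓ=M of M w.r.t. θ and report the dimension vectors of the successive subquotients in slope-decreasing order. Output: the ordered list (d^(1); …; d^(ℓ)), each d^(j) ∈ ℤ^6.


Via rank(M_{q-1}∘⋯∘M_p): M ≅ I[1,2], I[1,6], I[2,2], I[6,6].
μ_θ-semistable layers: μ^(1)=9; μ^(2)=-1; μ^(3)=-11/6; μ^(4)=-6

((1, 1, 0, 0, 0, 0); (0, 1, 0, 0, 0, 0); (1, 1, 1, 1, 1, 1); (0, 0, 0, 0, 0, 1))


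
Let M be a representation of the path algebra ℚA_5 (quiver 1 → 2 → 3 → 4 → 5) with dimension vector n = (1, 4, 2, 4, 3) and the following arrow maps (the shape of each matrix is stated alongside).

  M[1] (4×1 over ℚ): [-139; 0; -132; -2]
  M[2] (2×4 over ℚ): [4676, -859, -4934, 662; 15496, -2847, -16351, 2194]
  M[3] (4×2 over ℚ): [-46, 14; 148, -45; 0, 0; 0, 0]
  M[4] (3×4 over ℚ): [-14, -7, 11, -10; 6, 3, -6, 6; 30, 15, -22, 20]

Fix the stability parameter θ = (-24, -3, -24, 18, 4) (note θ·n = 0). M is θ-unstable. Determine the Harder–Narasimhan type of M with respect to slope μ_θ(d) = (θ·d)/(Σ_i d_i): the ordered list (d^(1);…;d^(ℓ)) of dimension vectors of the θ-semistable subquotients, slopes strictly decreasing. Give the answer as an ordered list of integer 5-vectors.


Interval decomposition of M: I[1,2], I[2,2], I[2,4], I[2,5], I[4,5]^2.
HN type (ℓ=5): μ^(1)=18; μ^(2)=11; μ^(3)=-3; μ^(4)=-27/2; μ^(5)=-24

((0, 0, 0, 1, 0); (0, 0, 0, 3, 3); (0, 2, 0, 0, 0); (0, 2, 2, 0, 0); (1, 0, 0, 0, 0))


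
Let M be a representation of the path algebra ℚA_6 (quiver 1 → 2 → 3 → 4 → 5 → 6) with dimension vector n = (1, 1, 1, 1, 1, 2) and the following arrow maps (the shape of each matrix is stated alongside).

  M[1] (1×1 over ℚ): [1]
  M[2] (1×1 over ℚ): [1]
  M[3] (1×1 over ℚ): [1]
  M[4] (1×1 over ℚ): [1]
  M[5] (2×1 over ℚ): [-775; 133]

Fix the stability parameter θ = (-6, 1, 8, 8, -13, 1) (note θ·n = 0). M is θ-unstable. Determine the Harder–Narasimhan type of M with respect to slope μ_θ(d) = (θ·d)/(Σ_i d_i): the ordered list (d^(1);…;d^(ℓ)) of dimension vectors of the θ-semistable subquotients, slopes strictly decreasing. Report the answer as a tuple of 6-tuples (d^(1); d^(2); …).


Via rank(M_{q-1}∘⋯∘M_p): M ≅ I[1,6], I[6,6].
μ_θ-semistable layers: μ^(1)=1; μ^(2)=-6

((0, 1, 1, 1, 1, 2); (1, 0, 0, 0, 0, 0))


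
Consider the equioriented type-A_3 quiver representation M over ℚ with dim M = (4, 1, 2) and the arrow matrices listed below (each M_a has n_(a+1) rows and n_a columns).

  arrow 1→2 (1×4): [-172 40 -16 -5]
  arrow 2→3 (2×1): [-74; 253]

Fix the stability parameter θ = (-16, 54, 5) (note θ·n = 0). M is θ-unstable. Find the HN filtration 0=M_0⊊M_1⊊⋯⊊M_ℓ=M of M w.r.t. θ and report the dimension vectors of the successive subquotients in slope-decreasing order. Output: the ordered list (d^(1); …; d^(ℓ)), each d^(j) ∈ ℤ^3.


Via rank(M_{q-1}∘⋯∘M_p): M ≅ I[1,1]^3, I[1,3], I[3,3].
μ_θ-semistable layers: μ^(1)=59/2; μ^(2)=5; μ^(3)=-16

((0, 1, 1); (0, 0, 1); (4, 0, 0))


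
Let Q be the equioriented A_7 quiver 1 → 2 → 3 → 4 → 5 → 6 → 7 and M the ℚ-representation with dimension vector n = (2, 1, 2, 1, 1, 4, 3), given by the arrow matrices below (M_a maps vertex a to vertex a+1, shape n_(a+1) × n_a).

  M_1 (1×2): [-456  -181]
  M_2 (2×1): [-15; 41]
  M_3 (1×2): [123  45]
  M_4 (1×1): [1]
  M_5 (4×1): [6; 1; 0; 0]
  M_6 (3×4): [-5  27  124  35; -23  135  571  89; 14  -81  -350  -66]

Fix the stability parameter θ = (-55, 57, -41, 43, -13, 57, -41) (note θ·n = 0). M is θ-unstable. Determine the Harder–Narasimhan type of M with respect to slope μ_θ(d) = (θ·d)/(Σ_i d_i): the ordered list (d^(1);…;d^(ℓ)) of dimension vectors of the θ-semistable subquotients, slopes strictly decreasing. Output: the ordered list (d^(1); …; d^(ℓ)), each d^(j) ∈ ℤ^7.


Via rank(M_{q-1}∘⋯∘M_p): M ≅ I[1,1], I[1,3], I[3,7], I[6,6], I[6,7]^2.
μ_θ-semistable layers: μ^(1)=57; μ^(2)=23/2; μ^(3)=8; μ^(4)=-41; μ^(5)=-55

((0, 0, 0, 0, 0, 1, 0); (0, 0, 0, 1, 1, 1, 1); (0, 1, 1, 0, 0, 2, 2); (0, 0, 1, 0, 0, 0, 0); (2, 0, 0, 0, 0, 0, 0))


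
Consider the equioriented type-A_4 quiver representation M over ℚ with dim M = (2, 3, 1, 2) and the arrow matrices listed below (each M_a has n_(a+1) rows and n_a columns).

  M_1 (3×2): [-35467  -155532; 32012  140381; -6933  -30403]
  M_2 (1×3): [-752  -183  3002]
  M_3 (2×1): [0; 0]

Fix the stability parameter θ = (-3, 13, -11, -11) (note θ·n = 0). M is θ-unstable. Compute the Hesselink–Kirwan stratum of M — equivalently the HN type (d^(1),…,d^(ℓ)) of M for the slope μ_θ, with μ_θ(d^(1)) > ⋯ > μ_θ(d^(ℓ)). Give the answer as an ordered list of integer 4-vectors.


Barcode: M ≅ I[1,2], I[1,3], I[2,2], I[4,4]^2. HN layers by μ_θ (4 steps, strictly decreasing):
  μ^(1)=13; μ^(2)=1; μ^(3)=-3; μ^(4)=-11

((0, 2, 0, 0); (0, 1, 1, 0); (2, 0, 0, 0); (0, 0, 0, 2))


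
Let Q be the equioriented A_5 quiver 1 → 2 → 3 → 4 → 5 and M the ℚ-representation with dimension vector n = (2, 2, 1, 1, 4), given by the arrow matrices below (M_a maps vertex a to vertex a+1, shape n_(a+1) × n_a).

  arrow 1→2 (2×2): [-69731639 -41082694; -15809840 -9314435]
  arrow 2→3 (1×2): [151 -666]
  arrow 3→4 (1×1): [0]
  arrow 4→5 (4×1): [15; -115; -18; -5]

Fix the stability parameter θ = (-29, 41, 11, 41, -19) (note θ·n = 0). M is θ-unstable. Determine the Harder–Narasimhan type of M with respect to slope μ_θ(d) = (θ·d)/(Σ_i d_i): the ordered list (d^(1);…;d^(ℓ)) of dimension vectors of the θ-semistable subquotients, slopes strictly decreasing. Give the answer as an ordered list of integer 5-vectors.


Via rank(M_{q-1}∘⋯∘M_p): M ≅ I[1,2], I[1,3], I[4,5], I[5,5]^3.
μ_θ-semistable layers: μ^(1)=41; μ^(2)=26; μ^(3)=11; μ^(4)=-19; μ^(5)=-29

((0, 1, 0, 0, 0); (0, 1, 1, 0, 0); (0, 0, 0, 1, 1); (0, 0, 0, 0, 3); (2, 0, 0, 0, 0))


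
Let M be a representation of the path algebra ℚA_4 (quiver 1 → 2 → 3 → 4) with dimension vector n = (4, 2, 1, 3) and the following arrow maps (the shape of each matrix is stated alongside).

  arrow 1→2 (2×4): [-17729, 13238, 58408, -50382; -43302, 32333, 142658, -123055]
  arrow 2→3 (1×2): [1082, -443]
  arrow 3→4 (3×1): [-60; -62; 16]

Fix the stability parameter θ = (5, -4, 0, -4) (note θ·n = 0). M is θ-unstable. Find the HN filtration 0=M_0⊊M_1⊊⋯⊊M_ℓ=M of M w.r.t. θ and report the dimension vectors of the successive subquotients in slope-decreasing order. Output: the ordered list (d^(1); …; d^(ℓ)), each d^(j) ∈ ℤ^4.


Barcode: M ≅ I[1,1]^2, I[1,2], I[1,4], I[4,4]^2. HN layers by μ_θ (4 steps, strictly decreasing):
  μ^(1)=5; μ^(2)=1/2; μ^(3)=-3/4; μ^(4)=-4

((2, 0, 0, 0); (1, 1, 0, 0); (1, 1, 1, 1); (0, 0, 0, 2))


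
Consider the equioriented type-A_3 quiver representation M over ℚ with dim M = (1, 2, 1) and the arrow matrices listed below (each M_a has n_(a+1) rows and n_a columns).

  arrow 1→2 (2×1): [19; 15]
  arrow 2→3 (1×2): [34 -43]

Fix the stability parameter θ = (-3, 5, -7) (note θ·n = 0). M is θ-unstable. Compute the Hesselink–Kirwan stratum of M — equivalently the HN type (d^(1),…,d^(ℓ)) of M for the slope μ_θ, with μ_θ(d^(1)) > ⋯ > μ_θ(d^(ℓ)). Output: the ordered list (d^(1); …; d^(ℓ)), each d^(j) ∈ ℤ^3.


Via rank(M_{q-1}∘⋯∘M_p): M ≅ I[1,3], I[2,2].
μ_θ-semistable layers: μ^(1)=5; μ^(2)=-1; μ^(3)=-3

((0, 1, 0); (0, 1, 1); (1, 0, 0))


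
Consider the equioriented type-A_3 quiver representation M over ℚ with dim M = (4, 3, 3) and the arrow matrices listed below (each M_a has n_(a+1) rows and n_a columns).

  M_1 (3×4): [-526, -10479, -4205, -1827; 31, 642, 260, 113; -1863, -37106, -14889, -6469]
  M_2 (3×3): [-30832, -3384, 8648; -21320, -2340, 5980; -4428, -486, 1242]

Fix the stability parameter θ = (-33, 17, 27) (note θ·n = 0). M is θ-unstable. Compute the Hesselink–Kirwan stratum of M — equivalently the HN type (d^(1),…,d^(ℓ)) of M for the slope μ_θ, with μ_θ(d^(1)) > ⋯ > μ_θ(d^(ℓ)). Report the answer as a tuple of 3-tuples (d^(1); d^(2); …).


Interval decomposition of M: I[1,1], I[1,2]^2, I[1,3], I[3,3]^2.
HN type (ℓ=3): μ^(1)=27; μ^(2)=17; μ^(3)=-33

((0, 0, 3); (0, 3, 0); (4, 0, 0))


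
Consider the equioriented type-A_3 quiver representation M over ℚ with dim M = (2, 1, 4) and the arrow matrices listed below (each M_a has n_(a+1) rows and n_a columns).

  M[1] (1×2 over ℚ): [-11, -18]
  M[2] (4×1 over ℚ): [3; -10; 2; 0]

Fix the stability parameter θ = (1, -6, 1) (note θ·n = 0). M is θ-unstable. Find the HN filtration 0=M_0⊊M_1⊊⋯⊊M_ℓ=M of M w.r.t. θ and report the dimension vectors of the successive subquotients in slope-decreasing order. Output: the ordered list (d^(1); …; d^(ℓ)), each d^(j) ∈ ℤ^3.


Via rank(M_{q-1}∘⋯∘M_p): M ≅ I[1,1], I[1,3], I[3,3]^3.
μ_θ-semistable layers: μ^(1)=1; μ^(2)=-5/2

((1, 0, 4); (1, 1, 0))


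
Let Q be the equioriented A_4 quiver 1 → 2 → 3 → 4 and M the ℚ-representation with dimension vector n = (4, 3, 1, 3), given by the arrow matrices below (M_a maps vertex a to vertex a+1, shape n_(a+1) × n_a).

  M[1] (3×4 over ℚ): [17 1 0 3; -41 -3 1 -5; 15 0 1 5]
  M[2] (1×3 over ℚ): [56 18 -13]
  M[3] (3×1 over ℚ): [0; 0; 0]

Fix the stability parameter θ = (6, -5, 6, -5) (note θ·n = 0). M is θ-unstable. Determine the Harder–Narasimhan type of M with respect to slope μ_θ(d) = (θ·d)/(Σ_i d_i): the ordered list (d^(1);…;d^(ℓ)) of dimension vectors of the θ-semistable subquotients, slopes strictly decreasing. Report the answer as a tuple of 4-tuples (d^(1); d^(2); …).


Interval decomposition of M: I[1,1], I[1,2]^2, I[1,3], I[4,4]^3.
HN type (ℓ=3): μ^(1)=6; μ^(2)=1/2; μ^(3)=-5

((1, 0, 1, 0); (3, 3, 0, 0); (0, 0, 0, 3))


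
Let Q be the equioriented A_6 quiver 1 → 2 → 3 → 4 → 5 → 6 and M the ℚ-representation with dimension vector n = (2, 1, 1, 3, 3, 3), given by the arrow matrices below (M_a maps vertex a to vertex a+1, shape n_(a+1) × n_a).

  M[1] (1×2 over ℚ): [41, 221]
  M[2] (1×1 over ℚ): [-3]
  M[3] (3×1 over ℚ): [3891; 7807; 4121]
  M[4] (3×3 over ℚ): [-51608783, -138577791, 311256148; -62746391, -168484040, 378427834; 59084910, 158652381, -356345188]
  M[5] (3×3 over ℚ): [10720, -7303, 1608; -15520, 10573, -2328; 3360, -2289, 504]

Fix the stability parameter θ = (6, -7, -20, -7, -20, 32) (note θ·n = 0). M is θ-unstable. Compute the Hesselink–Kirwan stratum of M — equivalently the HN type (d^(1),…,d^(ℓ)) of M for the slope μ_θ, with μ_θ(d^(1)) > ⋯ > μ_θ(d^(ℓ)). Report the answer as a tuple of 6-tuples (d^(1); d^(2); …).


Interval decomposition of M: I[1,1], I[1,6], I[4,5]^2, I[6,6]^2.
HN type (ℓ=4): μ^(1)=32; μ^(2)=6; μ^(3)=-48/5; μ^(4)=-27/2

((0, 0, 0, 0, 0, 3); (1, 0, 0, 0, 0, 0); (1, 1, 1, 1, 1, 0); (0, 0, 0, 2, 2, 0))


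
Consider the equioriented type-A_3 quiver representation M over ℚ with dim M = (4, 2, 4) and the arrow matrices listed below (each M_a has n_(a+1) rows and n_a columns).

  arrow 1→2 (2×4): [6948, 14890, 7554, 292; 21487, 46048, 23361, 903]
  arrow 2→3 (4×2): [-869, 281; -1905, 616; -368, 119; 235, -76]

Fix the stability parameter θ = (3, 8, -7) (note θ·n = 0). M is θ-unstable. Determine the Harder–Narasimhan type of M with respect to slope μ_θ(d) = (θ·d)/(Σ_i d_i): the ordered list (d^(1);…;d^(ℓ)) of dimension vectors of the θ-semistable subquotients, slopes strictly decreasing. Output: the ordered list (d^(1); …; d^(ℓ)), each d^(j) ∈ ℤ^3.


Interval decomposition of M: I[1,1]^2, I[1,3]^2, I[3,3]^2.
HN type (ℓ=3): μ^(1)=3; μ^(2)=4/3; μ^(3)=-7

((2, 0, 0); (2, 2, 2); (0, 0, 2))


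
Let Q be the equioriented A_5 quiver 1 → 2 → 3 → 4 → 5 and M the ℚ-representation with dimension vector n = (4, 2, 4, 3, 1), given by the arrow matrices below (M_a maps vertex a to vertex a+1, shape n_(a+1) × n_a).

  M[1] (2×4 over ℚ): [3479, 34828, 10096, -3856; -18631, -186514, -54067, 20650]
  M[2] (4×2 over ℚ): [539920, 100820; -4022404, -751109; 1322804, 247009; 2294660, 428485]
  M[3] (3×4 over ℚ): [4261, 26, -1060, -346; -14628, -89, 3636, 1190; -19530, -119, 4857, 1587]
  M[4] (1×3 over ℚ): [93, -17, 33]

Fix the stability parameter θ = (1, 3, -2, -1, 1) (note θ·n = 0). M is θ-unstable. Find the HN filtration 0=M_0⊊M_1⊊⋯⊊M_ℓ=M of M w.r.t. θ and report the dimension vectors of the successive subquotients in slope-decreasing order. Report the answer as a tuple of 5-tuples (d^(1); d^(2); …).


Via rank(M_{q-1}∘⋯∘M_p): M ≅ I[1,1]^2, I[1,2], I[1,4], I[3,3], I[3,4], I[3,5].
μ_θ-semistable layers: μ^(1)=3; μ^(2)=1; μ^(3)=1/4; μ^(4)=-1; μ^(5)=-2

((0, 1, 0, 0, 0); (3, 0, 0, 0, 1); (1, 1, 1, 1, 0); (0, 0, 0, 2, 0); (0, 0, 3, 0, 0))


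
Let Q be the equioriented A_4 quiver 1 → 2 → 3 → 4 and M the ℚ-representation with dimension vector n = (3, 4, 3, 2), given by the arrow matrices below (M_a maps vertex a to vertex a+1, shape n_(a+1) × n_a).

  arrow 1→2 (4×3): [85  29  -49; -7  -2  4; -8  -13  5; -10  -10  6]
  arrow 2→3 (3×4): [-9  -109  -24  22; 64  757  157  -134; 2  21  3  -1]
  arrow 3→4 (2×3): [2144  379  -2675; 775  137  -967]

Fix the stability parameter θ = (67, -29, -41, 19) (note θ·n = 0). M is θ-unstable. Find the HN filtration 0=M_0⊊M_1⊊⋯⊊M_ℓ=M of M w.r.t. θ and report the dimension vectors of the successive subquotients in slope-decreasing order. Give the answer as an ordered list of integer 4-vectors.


Interval decomposition of M: I[1,2], I[1,3], I[1,4], I[2,4].
HN type (ℓ=3): μ^(1)=19; μ^(2)=-1; μ^(3)=-35

((1, 1, 0, 2); (2, 2, 2, 0); (0, 1, 1, 0))


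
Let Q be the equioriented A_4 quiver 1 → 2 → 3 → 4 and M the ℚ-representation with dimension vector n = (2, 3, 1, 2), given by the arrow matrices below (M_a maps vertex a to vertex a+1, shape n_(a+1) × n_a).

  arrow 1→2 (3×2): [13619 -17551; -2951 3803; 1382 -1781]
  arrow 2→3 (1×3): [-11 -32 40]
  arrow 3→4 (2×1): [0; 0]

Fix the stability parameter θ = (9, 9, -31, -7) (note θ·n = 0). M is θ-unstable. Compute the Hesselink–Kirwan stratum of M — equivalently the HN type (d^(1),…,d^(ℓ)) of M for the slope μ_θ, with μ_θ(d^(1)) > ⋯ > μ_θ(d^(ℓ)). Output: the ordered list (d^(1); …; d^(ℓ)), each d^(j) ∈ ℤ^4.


Interval decomposition of M: I[1,2], I[1,3], I[2,2], I[4,4]^2.
HN type (ℓ=3): μ^(1)=9; μ^(2)=-13/3; μ^(3)=-7

((1, 2, 0, 0); (1, 1, 1, 0); (0, 0, 0, 2))


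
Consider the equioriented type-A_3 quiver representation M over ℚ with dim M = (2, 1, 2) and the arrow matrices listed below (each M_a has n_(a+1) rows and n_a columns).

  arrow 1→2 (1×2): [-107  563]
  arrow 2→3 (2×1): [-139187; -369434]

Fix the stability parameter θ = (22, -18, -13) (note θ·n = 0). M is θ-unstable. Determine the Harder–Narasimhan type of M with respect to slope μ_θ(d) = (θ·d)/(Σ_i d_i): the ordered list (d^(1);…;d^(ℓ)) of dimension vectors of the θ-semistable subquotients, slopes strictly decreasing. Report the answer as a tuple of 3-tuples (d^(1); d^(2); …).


Interval decomposition of M: I[1,1], I[1,3], I[3,3].
HN type (ℓ=3): μ^(1)=22; μ^(2)=-3; μ^(3)=-13

((1, 0, 0); (1, 1, 1); (0, 0, 1))


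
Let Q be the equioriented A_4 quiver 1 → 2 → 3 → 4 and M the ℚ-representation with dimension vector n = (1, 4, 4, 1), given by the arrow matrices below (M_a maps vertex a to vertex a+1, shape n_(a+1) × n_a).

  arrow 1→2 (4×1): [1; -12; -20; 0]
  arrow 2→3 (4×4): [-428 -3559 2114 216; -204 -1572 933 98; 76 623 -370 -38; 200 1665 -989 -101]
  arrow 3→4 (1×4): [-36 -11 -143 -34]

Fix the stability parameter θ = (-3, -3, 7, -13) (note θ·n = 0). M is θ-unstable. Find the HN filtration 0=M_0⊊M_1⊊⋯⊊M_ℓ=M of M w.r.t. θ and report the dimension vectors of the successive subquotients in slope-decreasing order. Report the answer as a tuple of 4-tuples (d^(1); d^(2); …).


Barcode: M ≅ I[1,2], I[2,3]^2, I[2,4], I[3,3]. HN layers by μ_θ (2 steps, strictly decreasing):
  μ^(1)=7; μ^(2)=-3

((0, 0, 3, 0); (1, 4, 1, 1))


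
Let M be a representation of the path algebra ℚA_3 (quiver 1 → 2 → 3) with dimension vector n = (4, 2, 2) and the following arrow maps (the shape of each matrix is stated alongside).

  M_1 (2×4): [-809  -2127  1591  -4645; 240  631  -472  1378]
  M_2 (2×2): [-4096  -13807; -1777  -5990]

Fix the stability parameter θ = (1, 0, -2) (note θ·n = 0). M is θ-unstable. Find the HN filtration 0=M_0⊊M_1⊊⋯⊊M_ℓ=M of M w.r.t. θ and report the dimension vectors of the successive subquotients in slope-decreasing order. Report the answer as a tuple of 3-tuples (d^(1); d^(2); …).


Interval decomposition of M: I[1,1]^2, I[1,3]^2.
HN type (ℓ=2): μ^(1)=1; μ^(2)=-1/3

((2, 0, 0); (2, 2, 2))


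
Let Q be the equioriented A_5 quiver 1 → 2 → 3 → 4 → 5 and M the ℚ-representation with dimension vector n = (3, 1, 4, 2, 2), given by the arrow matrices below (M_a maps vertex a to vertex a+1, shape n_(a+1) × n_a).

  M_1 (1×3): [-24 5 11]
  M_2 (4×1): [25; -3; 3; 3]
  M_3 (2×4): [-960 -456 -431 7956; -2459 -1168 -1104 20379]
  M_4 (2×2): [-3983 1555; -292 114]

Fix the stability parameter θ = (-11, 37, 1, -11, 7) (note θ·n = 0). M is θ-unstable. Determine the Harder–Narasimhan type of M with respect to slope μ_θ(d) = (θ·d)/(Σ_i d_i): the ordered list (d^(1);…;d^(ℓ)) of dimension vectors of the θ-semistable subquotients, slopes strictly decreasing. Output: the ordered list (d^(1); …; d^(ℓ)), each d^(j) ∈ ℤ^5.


Interval decomposition of M: I[1,1]^2, I[1,5], I[3,3]^2, I[3,5].
HN type (ℓ=5): μ^(1)=17/2; μ^(2)=7; μ^(3)=1; μ^(4)=-5; μ^(5)=-11

((0, 1, 1, 1, 1); (0, 0, 0, 0, 1); (0, 0, 2, 0, 0); (0, 0, 1, 1, 0); (3, 0, 0, 0, 0))


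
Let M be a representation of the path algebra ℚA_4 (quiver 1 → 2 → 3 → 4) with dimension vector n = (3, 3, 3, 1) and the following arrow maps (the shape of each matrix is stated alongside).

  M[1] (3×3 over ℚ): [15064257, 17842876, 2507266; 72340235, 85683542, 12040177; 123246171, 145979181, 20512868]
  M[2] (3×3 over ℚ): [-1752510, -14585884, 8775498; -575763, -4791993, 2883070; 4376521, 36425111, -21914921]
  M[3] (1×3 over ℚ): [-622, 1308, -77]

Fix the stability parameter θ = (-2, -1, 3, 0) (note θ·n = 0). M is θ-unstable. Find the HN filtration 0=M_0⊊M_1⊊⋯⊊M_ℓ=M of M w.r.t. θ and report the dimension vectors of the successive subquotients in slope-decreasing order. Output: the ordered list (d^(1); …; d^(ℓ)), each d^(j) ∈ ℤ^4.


Via rank(M_{q-1}∘⋯∘M_p): M ≅ I[1,3]^2, I[1,4].
μ_θ-semistable layers: μ^(1)=3; μ^(2)=3/2; μ^(3)=-1; μ^(4)=-2

((0, 0, 2, 0); (0, 0, 1, 1); (0, 3, 0, 0); (3, 0, 0, 0))


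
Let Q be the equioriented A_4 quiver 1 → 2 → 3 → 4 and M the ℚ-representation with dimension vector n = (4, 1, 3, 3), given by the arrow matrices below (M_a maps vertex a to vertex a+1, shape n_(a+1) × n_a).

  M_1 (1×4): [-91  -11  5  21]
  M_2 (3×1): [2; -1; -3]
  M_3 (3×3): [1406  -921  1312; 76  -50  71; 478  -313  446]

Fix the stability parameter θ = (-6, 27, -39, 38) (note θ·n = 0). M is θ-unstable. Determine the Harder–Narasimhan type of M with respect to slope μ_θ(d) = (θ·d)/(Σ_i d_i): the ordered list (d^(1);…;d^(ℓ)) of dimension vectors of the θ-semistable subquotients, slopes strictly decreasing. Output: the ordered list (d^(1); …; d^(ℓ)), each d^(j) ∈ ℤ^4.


Barcode: M ≅ I[1,1]^3, I[1,4], I[3,3], I[3,4], I[4,4]. HN layers by μ_θ (3 steps, strictly decreasing):
  μ^(1)=38; μ^(2)=-6; μ^(3)=-39

((0, 0, 0, 3); (4, 1, 1, 0); (0, 0, 2, 0))


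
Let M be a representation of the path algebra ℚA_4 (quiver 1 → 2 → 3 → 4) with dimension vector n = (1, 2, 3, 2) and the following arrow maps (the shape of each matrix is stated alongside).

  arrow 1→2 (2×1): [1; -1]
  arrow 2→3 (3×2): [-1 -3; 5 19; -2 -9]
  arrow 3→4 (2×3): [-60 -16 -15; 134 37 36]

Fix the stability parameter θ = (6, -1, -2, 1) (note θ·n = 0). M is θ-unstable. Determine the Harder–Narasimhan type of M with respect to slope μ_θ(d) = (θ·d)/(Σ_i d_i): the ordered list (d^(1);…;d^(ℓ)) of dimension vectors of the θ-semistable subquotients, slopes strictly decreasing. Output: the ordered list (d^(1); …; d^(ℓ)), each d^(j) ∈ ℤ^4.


Barcode: M ≅ I[1,4], I[2,4], I[3,3]. HN layers by μ_θ (3 steps, strictly decreasing):
  μ^(1)=1; μ^(2)=-3/2; μ^(3)=-2

((1, 1, 1, 2); (0, 1, 1, 0); (0, 0, 1, 0))


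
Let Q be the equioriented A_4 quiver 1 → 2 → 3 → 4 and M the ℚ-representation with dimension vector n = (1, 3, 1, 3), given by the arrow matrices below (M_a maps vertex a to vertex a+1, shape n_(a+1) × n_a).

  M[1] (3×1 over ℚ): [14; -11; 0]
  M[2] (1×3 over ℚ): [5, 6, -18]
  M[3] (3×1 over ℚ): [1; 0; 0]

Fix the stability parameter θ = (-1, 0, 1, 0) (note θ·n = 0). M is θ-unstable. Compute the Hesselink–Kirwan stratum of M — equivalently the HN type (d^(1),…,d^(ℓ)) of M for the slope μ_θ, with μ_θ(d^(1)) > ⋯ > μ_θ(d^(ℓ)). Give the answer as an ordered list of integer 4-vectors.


Barcode: M ≅ I[1,4], I[2,2]^2, I[4,4]^2. HN layers by μ_θ (3 steps, strictly decreasing):
  μ^(1)=1/2; μ^(2)=0; μ^(3)=-1

((0, 0, 1, 1); (0, 3, 0, 2); (1, 0, 0, 0))


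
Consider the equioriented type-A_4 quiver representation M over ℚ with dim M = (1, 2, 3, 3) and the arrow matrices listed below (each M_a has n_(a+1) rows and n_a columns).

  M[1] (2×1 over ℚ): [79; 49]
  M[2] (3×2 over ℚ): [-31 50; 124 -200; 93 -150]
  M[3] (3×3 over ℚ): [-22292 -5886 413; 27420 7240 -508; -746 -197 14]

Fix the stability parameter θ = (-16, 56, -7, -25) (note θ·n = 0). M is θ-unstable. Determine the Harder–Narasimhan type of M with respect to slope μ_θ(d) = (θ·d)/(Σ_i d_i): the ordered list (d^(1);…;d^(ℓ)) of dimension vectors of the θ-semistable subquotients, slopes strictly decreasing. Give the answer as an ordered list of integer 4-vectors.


Via rank(M_{q-1}∘⋯∘M_p): M ≅ I[1,4], I[2,2], I[3,4]^2.
μ_θ-semistable layers: μ^(1)=56; μ^(2)=8; μ^(3)=-16

((0, 1, 0, 0); (0, 1, 1, 1); (1, 0, 2, 2))


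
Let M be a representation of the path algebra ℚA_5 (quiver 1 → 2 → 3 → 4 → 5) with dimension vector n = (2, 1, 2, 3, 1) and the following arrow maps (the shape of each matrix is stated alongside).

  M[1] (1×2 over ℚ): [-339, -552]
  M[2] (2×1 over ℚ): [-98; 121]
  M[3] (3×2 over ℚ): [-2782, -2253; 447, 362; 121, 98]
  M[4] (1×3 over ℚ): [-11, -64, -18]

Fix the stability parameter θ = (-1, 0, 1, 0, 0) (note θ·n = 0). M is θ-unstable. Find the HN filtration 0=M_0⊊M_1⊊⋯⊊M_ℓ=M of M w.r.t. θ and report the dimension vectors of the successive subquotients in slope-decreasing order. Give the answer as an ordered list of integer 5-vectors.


Via rank(M_{q-1}∘⋯∘M_p): M ≅ I[1,1], I[1,5], I[3,4], I[4,4].
μ_θ-semistable layers: μ^(1)=1/2; μ^(2)=1/3; μ^(3)=0; μ^(4)=-1

((0, 0, 1, 1, 0); (0, 0, 1, 1, 1); (0, 1, 0, 1, 0); (2, 0, 0, 0, 0))


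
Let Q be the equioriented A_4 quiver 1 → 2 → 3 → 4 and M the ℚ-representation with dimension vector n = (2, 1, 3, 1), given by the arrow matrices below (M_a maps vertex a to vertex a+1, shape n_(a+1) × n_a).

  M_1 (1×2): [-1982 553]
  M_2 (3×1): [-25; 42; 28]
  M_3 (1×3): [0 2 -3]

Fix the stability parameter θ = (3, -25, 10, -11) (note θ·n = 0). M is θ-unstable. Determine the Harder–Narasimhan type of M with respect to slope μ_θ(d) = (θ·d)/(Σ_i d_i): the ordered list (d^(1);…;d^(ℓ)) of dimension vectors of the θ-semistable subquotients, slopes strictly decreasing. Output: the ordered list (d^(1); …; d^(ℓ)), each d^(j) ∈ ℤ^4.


Via rank(M_{q-1}∘⋯∘M_p): M ≅ I[1,1], I[1,3], I[3,3], I[3,4].
μ_θ-semistable layers: μ^(1)=10; μ^(2)=3; μ^(3)=-1/2; μ^(4)=-11

((0, 0, 2, 0); (1, 0, 0, 0); (0, 0, 1, 1); (1, 1, 0, 0))


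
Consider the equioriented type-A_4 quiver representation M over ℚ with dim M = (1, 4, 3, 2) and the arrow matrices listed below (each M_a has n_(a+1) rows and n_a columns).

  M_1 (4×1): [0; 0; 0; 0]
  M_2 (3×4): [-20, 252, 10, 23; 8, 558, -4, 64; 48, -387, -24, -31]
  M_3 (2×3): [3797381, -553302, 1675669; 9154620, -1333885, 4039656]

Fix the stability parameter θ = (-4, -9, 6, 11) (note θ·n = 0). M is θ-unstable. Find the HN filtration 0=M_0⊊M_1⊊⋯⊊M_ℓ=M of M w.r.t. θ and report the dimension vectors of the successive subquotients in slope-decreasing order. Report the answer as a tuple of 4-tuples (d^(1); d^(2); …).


Interval decomposition of M: I[1,1], I[2,2]^2, I[2,4]^2, I[3,3].
HN type (ℓ=4): μ^(1)=11; μ^(2)=6; μ^(3)=-4; μ^(4)=-9

((0, 0, 0, 2); (0, 0, 3, 0); (1, 0, 0, 0); (0, 4, 0, 0))


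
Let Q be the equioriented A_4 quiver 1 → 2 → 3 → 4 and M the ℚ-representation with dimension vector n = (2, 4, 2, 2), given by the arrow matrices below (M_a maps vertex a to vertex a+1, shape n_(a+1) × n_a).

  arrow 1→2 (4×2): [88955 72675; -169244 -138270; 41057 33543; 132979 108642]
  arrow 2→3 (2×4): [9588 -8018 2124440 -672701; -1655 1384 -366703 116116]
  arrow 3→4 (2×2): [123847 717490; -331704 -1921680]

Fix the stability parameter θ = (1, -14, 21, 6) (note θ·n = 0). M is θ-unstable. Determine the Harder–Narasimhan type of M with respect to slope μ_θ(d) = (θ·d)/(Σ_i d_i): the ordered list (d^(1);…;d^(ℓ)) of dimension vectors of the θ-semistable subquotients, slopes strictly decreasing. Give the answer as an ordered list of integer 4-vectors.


Interval decomposition of M: I[1,3], I[1,4], I[2,2]^2, I[4,4].
HN type (ℓ=5): μ^(1)=21; μ^(2)=27/2; μ^(3)=6; μ^(4)=-13/2; μ^(5)=-14

((0, 0, 1, 0); (0, 0, 1, 1); (0, 0, 0, 1); (2, 2, 0, 0); (0, 2, 0, 0))


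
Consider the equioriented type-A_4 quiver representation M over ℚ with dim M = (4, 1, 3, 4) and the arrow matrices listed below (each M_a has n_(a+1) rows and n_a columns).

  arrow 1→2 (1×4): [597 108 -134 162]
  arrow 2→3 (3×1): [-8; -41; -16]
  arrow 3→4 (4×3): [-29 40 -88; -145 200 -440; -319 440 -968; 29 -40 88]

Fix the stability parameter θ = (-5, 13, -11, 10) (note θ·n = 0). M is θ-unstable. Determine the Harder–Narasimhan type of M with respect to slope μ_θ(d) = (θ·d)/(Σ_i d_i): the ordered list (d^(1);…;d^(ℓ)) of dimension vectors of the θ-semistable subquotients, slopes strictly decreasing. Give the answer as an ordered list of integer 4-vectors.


Barcode: M ≅ I[1,1]^3, I[1,3], I[3,3], I[3,4], I[4,4]^3. HN layers by μ_θ (4 steps, strictly decreasing):
  μ^(1)=10; μ^(2)=1; μ^(3)=-5; μ^(4)=-11

((0, 0, 0, 4); (0, 1, 1, 0); (4, 0, 0, 0); (0, 0, 2, 0))
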